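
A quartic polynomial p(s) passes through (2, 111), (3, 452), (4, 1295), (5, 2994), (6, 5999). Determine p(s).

Write p(s) = as^4 + bs^3 + cs^2 + ds + e. Substituting each data point gives a linear system:
  16a + 8b + 4c + 2d + e = 111
  81a + 27b + 9c + 3d + e = 452
  256a + 64b + 16c + 4d + e = 1295
  625a + 125b + 25c + 5d + e = 2994
  1296a + 216b + 36c + 6d + e = 5999
Solving the system yields a = 4, b = 3, c = 4, d = 4, e = -1.
So p(s) = 4s⁴ + 3s³ + 4s² + 4s - 1.
Check: p(5) = 2994. ✓

p(s) = 4s^4 + 3s^3 + 4s^2 + 4s - 1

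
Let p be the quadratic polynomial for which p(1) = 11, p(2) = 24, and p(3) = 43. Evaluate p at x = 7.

179

Using the Lagrange interpolation formula with nodes 1, 2, 3:
  L_0(x) = (x - 2)(x - 3) / 2
  L_1(x) = (x - 1)(x - 3) / -1
  L_2(x) = (x - 1)(x - 2) / 2
Then p(x) = 11·L_0(x) + 24·L_1(x) + 43·L_2(x).
Expanding and collecting terms gives p(x) = 3x^2 + 4x + 4.
Evaluating at x = 7: p(7) = 179.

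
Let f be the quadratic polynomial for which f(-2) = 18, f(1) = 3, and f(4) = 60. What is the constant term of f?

0

Write f(n) = an^2 + bn + c. Substituting each data point gives a linear system:
  4a - 2b + c = 18
  a + b + c = 3
  16a + 4b + c = 60
Solving the system yields a = 4, b = -1, c = 0.
So f(n) = 4n² - n.
The constant term is 0.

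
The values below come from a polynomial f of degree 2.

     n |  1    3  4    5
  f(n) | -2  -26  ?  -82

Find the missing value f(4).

The 3 known points determine the degree-2 polynomial uniquely.
Write f(n) = an^2 + bn + c. Substituting each data point gives a linear system:
  a + b + c = -2
  9a + 3b + c = -26
  25a + 5b + c = -82
Solving the system yields a = -4, b = 4, c = -2.
So f(n) = -4n^2 + 4n - 2.
Then f(4) = -50.

-50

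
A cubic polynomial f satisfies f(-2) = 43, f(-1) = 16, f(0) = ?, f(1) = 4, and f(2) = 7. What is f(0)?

5

The 4 known points determine the degree-3 polynomial uniquely.
Write f(s) = as^3 + bs^2 + cs + d. Substituting each data point gives a linear system:
  -8a + 4b - 2c + d = 43
  -a + b - c + d = 16
  a + b + c + d = 4
  8a + 4b + 2c + d = 7
Solving the system yields a = -1, b = 5, c = -5, d = 5.
So f(s) = -s^3 + 5s^2 - 5s + 5.
Then f(0) = 5.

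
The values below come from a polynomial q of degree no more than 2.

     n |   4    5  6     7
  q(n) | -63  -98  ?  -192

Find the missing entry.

-141

The 3 known points determine the degree-2 polynomial uniquely.
Write q(n) = an^2 + bn + c. Substituting each data point gives a linear system:
  16a + 4b + c = -63
  25a + 5b + c = -98
  49a + 7b + c = -192
Solving the system yields a = -4, b = 1, c = -3.
So q(n) = -4n² + n - 3.
Then q(6) = -141.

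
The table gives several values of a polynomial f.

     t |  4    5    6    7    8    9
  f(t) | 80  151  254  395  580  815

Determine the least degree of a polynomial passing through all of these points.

Forward differences of the values at t = 4, 5, 6, 7, 8, 9:
  f  : 80  151  254  395  580  815
  Δ  : 71  103  141  185  235
  Δ^2: 32  38  44  50
  Δ^3: 6  6  6
  Δ^4: 0  0
  Δ^5: 0
The third differences are constant (6) and nonzero, while all higher differences vanish, so the minimal degree is 3.

3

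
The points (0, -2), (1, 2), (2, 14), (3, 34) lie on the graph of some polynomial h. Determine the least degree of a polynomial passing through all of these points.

Divided differences on the nodes 0, 1, 2, 3:
  order 0: -2  2  14  34
  order 1: 4  12  20
  order 2: 4  4
  order 3: 0
The order-2 divided differences are all 4 (nonzero) and every higher order vanishes, so the data lies on a polynomial of degree exactly 2.

2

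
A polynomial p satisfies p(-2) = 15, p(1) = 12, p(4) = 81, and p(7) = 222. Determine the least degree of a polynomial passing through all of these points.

2

Forward differences of the values at s = -2, 1, 4, 7:
  p  : 15  12  81  222
  Δ  : -3  69  141
  Δ^2: 72  72
  Δ^3: 0
The second differences are constant (72) and nonzero, while all higher differences vanish, so the minimal degree is 2.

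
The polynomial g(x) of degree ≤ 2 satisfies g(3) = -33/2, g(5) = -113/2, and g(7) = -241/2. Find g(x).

Write g(x) = ax^2 + bx + c. Substituting each data point gives a linear system:
  9a + 3b + c = -33/2
  25a + 5b + c = -113/2
  49a + 7b + c = -241/2
Solving the system yields a = -3, b = 4, c = -3/2.
So g(x) = -3x² + 4x - 3/2.
Check: g(5) = -113/2. ✓

g(x) = -3x^2 + 4x - 3/2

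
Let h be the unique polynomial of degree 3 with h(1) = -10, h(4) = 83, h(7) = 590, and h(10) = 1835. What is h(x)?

h(x) = 2x^3 - x^2 - 6x - 5

Write h(x) = ax^3 + bx^2 + cx + d. Substituting each data point gives a linear system:
  a + b + c + d = -10
  64a + 16b + 4c + d = 83
  343a + 49b + 7c + d = 590
  1000a + 100b + 10c + d = 1835
Solving the system yields a = 2, b = -1, c = -6, d = -5.
So h(x) = 2x^3 - x^2 - 6x - 5.
Check: h(1) = -10. ✓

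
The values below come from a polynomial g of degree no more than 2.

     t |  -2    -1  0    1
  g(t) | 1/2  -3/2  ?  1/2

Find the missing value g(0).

-3/2

The 3 known points determine the degree-2 polynomial uniquely.
Write g(t) = at^2 + bt + c. Substituting each data point gives a linear system:
  4a - 2b + c = 1/2
  a - b + c = -3/2
  a + b + c = 1/2
Solving the system yields a = 1, b = 1, c = -3/2.
So g(t) = t^2 + t - 3/2.
Then g(0) = -3/2.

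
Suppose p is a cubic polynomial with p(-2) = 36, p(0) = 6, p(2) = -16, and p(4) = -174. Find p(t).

Write p(t) = at^3 + bt^2 + ct + d. Substituting each data point gives a linear system:
  -8a + 4b - 2c + d = 36
  d = 6
  8a + 4b + 2c + d = -16
  64a + 16b + 4c + d = -174
Solving the system yields a = -3, b = 1, c = -1, d = 6.
So p(t) = -3t³ + t² - t + 6.
Check: p(2) = -16. ✓

p(t) = -3t^3 + t^2 - t + 6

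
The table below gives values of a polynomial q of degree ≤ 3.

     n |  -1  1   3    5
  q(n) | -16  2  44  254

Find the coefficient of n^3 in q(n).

3

Write q(n) = an^3 + bn^2 + cn + d. Substituting each data point gives a linear system:
  -a + b - c + d = -16
  a + b + c + d = 2
  27a + 9b + 3c + d = 44
  125a + 25b + 5c + d = 254
Solving the system yields a = 3, b = -6, c = 6, d = -1.
So q(n) = 3n³ - 6n² + 6n - 1.
The leading coefficient is 3.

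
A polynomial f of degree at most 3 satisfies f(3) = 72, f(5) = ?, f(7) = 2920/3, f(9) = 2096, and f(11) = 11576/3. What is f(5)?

The 4 known points determine the degree-3 polynomial uniquely.
Write f(u) = au^3 + bu^2 + cu + d. Substituting each data point gives a linear system:
  27a + 9b + 3c + d = 72
  343a + 49b + 7c + d = 2920/3
  729a + 81b + 9c + d = 2096
  1331a + 121b + 11c + d = 11576/3
Solving the system yields a = 3, b = -1, c = -5/3, d = 5.
So f(u) = 3u^3 - u^2 - (5/3)u + 5.
Then f(5) = 1040/3.

1040/3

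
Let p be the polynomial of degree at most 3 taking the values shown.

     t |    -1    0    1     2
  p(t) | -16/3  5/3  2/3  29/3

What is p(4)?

389/3

Forward differences of the values at t = -1, 0, 1, 2:
  p  : -16/3  5/3  2/3  29/3
  Δ  : 7  -1  9
  Δ^2: -8  10
  Δ^3: 18
The third differences are constant, confirming degree 3.
Interpolating (Newton forward form) and evaluating at t = 4 gives p(4) = 389/3.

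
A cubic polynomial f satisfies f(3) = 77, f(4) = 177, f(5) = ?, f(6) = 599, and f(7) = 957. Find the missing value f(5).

On equispaced nodes a degree-3 polynomial has vanishing fourth forward difference, so
  f(3) - 4·f(4) + 6·f(5) - 4·f(6) + f(7) = 0.
Substituting the known values and solving for f(5):
  6·f(5) = 2070
  f(5) = 345.

345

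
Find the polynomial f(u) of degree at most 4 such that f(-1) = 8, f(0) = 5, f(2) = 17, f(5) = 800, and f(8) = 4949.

f(u) = u^4 + 2u^3 - 2u^2 - 6u + 5

Write f(u) = au^4 + bu^3 + cu^2 + du + e. Substituting each data point gives a linear system:
  a - b + c - d + e = 8
  e = 5
  16a + 8b + 4c + 2d + e = 17
  625a + 125b + 25c + 5d + e = 800
  4096a + 512b + 64c + 8d + e = 4949
Solving the system yields a = 1, b = 2, c = -2, d = -6, e = 5.
So f(u) = u⁴ + 2u³ - 2u² - 6u + 5.
Check: f(0) = 5. ✓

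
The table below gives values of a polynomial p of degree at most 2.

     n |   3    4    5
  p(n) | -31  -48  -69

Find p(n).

p(n) = -2n^2 - 3n - 4

Using the Lagrange interpolation formula with nodes 3, 4, 5:
  L_0(n) = (n - 4)(n - 5) / 2
  L_1(n) = (n - 3)(n - 5) / -1
  L_2(n) = (n - 3)(n - 4) / 2
Then p(n) = -31·L_0(n) - 48·L_1(n) - 69·L_2(n).
Expanding and collecting terms gives p(n) = -2n² - 3n - 4.
Check: p(4) = -48. ✓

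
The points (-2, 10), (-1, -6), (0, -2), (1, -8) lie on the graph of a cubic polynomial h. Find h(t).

Write h(t) = at^3 + bt^2 + ct + d. Substituting each data point gives a linear system:
  -8a + 4b - 2c + d = 10
  -a + b - c + d = -6
  d = -2
  a + b + c + d = -8
Solving the system yields a = -5, b = -5, c = 4, d = -2.
So h(t) = -5t³ - 5t² + 4t - 2.
Check: h(0) = -2. ✓

h(t) = -5t^3 - 5t^2 + 4t - 2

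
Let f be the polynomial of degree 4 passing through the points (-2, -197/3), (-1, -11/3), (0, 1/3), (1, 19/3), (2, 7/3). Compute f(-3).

-953/3

Using the Lagrange interpolation formula with nodes -2, -1, 0, 1, 2:
  L_0(u) = (u + 1)u(u - 1)(u - 2) / 24
  L_1(u) = (u + 2)u(u - 1)(u - 2) / -6
  L_2(u) = (u + 2)(u + 1)(u - 1)(u - 2) / 4
  L_3(u) = (u + 2)(u + 1)u(u - 2) / -6
  L_4(u) = (u + 2)(u + 1)u(u - 1) / 24
Then f(u) = -197/3·L_0(u) - 11/3·L_1(u) + 1/3·L_2(u) + 19/3·L_3(u) + 7/3·L_4(u).
Expanding and collecting terms gives f(u) = -3u^4 + 4u^3 + 4u^2 + u + 1/3.
Evaluating at u = -3: f(-3) = -953/3.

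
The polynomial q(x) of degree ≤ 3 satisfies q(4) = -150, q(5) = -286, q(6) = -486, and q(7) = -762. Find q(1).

Forward differences of the values at x = 4, 5, 6, 7:
  q  : -150  -286  -486  -762
  Δ  : -136  -200  -276
  Δ^2: -64  -76
  Δ^3: -12
The third differences are constant, confirming degree 3.
Interpolating (Newton forward form) and evaluating at x = 1 gives q(1) = -6.

-6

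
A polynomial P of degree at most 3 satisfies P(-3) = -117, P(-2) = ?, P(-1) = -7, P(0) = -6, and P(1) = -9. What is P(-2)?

-36

On equispaced nodes a degree-3 polynomial has vanishing fourth forward difference, so
  P(-3) - 4·P(-2) + 6·P(-1) - 4·P(0) + P(1) = 0.
Substituting the known values and solving for P(-2):
  -4·P(-2) = 144
  P(-2) = -36.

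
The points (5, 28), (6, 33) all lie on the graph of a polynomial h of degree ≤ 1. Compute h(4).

23

Write h(u) = au + b. Substituting each data point gives a linear system:
  5a + b = 28
  6a + b = 33
Solving the system yields a = 5, b = 3.
So h(u) = 5u + 3.
Then h(4) = 23.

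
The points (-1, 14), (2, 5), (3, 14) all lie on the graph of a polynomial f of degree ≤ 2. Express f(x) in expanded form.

f(x) = 3x^2 - 6x + 5

Using the Lagrange interpolation formula with nodes -1, 2, 3:
  L_0(x) = (x - 2)(x - 3) / 12
  L_1(x) = (x + 1)(x - 3) / -3
  L_2(x) = (x + 1)(x - 2) / 4
Then f(x) = 14·L_0(x) + 5·L_1(x) + 14·L_2(x).
Expanding and collecting terms gives f(x) = 3x² - 6x + 5.
Check: f(3) = 14. ✓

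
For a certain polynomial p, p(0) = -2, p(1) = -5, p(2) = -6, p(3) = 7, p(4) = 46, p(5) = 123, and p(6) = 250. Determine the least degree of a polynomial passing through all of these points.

Forward differences of the values at t = 0, 1, 2, 3, 4, 5, 6:
  p  : -2  -5  -6  7  46  123  250
  Δ  : -3  -1  13  39  77  127
  Δ^2: 2  14  26  38  50
  Δ^3: 12  12  12  12
  Δ^4: 0  0  0
  Δ^5: 0  0
  Δ^6: 0
The third differences are constant (12) and nonzero, while all higher differences vanish, so the minimal degree is 3.

3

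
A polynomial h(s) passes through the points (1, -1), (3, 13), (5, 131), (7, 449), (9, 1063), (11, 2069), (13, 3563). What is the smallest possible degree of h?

3

Forward differences of the values at s = 1, 3, 5, 7, 9, 11, 13:
  h  : -1  13  131  449  1063  2069  3563
  Δ  : 14  118  318  614  1006  1494
  Δ^2: 104  200  296  392  488
  Δ^3: 96  96  96  96
  Δ^4: 0  0  0
  Δ^5: 0  0
  Δ^6: 0
The third differences are constant (96) and nonzero, while all higher differences vanish, so the minimal degree is 3.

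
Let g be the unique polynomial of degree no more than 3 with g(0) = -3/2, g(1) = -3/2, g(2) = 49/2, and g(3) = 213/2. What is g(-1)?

Write g(s) = as^3 + bs^2 + cs + d. Substituting each data point gives a linear system:
  d = -3/2
  a + b + c + d = -3/2
  8a + 4b + 2c + d = 49/2
  27a + 9b + 3c + d = 213/2
Solving the system yields a = 5, b = -2, c = -3, d = -3/2.
So g(s) = 5s³ - 2s² - 3s - 3/2.
Then g(-1) = -11/2.

-11/2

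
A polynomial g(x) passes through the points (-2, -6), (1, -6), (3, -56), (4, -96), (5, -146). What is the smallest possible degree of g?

Divided differences on the nodes -2, 1, 3, 4, 5:
  order 0: -6  -6  -56  -96  -146
  order 1: 0  -25  -40  -50
  order 2: -5  -5  -5
  order 3: 0  0
  order 4: 0
The order-2 divided differences are all -5 (nonzero) and every higher order vanishes, so the data lies on a polynomial of degree exactly 2.

2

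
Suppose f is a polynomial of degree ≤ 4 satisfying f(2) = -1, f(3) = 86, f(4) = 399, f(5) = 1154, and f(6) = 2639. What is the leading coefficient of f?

Write f(s) = as^4 + bs^3 + cs^2 + ds + e. Substituting each data point gives a linear system:
  16a + 8b + 4c + 2d + e = -1
  81a + 27b + 9c + 3d + e = 86
  256a + 64b + 16c + 4d + e = 399
  625a + 125b + 25c + 5d + e = 1154
  1296a + 216b + 36c + 6d + e = 2639
Solving the system yields a = 3, b = -6, c = 2, d = -4, e = -1.
So f(s) = 3s⁴ - 6s³ + 2s² - 4s - 1.
The leading coefficient is 3.

3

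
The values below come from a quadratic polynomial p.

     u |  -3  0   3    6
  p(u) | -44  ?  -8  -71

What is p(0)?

The 3 known points determine the degree-2 polynomial uniquely.
Write p(u) = au^2 + bu + c. Substituting each data point gives a linear system:
  9a - 3b + c = -44
  9a + 3b + c = -8
  36a + 6b + c = -71
Solving the system yields a = -3, b = 6, c = 1.
So p(u) = -3u² + 6u + 1.
Then p(0) = 1.

1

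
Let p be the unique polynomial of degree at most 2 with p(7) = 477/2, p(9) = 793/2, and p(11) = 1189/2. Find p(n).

p(n) = 5n^2 - n + 1/2

Write p(n) = an^2 + bn + c. Substituting each data point gives a linear system:
  49a + 7b + c = 477/2
  81a + 9b + c = 793/2
  121a + 11b + c = 1189/2
Solving the system yields a = 5, b = -1, c = 1/2.
So p(n) = 5n² - n + 1/2.
Check: p(11) = 1189/2. ✓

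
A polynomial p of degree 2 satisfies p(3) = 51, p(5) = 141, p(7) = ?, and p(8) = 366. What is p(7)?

279

The 3 known points determine the degree-2 polynomial uniquely.
Write p(t) = at^2 + bt + c. Substituting each data point gives a linear system:
  9a + 3b + c = 51
  25a + 5b + c = 141
  64a + 8b + c = 366
Solving the system yields a = 6, b = -3, c = 6.
So p(t) = 6t^2 - 3t + 6.
Then p(7) = 279.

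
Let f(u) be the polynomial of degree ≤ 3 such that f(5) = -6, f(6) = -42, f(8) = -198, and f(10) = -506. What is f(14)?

Using the Lagrange interpolation formula with nodes 5, 6, 8, 10:
  L_0(u) = (u - 6)(u - 8)(u - 10) / -15
  L_1(u) = (u - 5)(u - 8)(u - 10) / 8
  L_2(u) = (u - 5)(u - 6)(u - 10) / -12
  L_3(u) = (u - 5)(u - 6)(u - 8) / 40
Then f(u) = -6·L_0(u) - 42·L_1(u) - 198·L_2(u) - 506·L_3(u).
Expanding and collecting terms gives f(u) = -u³ + 5u² - 6.
Evaluating at u = 14: f(14) = -1770.

-1770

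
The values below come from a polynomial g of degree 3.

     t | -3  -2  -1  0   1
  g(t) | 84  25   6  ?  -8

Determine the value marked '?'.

On equispaced nodes a degree-3 polynomial has vanishing fourth forward difference, so
  g(-3) - 4·g(-2) + 6·g(-1) - 4·g(0) + g(1) = 0.
Substituting the known values and solving for g(0):
  -4·g(0) = -12
  g(0) = 3.

3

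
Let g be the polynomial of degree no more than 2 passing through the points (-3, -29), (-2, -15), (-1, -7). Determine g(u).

g(u) = -3u^2 - u - 5

Using the Lagrange interpolation formula with nodes -3, -2, -1:
  L_0(u) = (u + 2)(u + 1) / 2
  L_1(u) = (u + 3)(u + 1) / -1
  L_2(u) = (u + 3)(u + 2) / 2
Then g(u) = -29·L_0(u) - 15·L_1(u) - 7·L_2(u).
Expanding and collecting terms gives g(u) = -3u^2 - u - 5.
Check: g(-3) = -29. ✓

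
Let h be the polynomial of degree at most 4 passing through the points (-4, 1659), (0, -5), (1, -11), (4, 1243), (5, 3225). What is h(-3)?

Using the Lagrange interpolation formula with nodes -4, 0, 1, 4, 5:
  L_0(u) = u(u - 1)(u - 4)(u - 5) / 1440
  L_1(u) = (u + 4)(u - 1)(u - 4)(u - 5) / -80
  L_2(u) = (u + 4)u(u - 4)(u - 5) / 60
  L_3(u) = (u + 4)u(u - 1)(u - 5) / -96
  L_4(u) = (u + 4)u(u - 1)(u - 4) / 180
Then h(u) = 1659·L_0(u) - 5·L_1(u) - 11·L_2(u) + 1243·L_3(u) + 3225·L_4(u).
Expanding and collecting terms gives h(u) = 6u⁴ - 3u³ - 5u² - 4u - 5.
Evaluating at u = -3: h(-3) = 529.

529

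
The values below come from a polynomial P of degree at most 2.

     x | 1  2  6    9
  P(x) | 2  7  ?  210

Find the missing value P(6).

87

The 3 known points determine the degree-2 polynomial uniquely.
Write P(x) = ax^2 + bx + c. Substituting each data point gives a linear system:
  a + b + c = 2
  4a + 2b + c = 7
  81a + 9b + c = 210
Solving the system yields a = 3, b = -4, c = 3.
So P(x) = 3x² - 4x + 3.
Then P(6) = 87.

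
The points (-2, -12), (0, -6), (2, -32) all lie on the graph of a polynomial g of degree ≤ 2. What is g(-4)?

Write g(t) = at^2 + bt + c. Substituting each data point gives a linear system:
  4a - 2b + c = -12
  c = -6
  4a + 2b + c = -32
Solving the system yields a = -4, b = -5, c = -6.
So g(t) = -4t^2 - 5t - 6.
Then g(-4) = -50.

-50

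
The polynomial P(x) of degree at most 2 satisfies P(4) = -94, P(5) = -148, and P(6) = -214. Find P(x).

Write P(x) = ax^2 + bx + c. Substituting each data point gives a linear system:
  16a + 4b + c = -94
  25a + 5b + c = -148
  36a + 6b + c = -214
Solving the system yields a = -6, b = 0, c = 2.
So P(x) = -6x² + 2.
Check: P(5) = -148. ✓

P(x) = -6x^2 + 2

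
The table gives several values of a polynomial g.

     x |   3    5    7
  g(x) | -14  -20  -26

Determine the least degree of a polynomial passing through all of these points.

Forward differences of the values at x = 3, 5, 7:
  g  : -14  -20  -26
  Δ  : -6  -6
  Δ^2: 0
The first differences are constant (-6) and nonzero, while all higher differences vanish, so the minimal degree is 1.

1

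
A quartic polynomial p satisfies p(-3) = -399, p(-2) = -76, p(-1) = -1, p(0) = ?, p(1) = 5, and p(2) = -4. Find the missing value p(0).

0

The 5 known points determine the degree-4 polynomial uniquely.
Write p(x) = ax^4 + bx^3 + cx^2 + dx + e. Substituting each data point gives a linear system:
  81a - 27b + 9c - 3d + e = -399
  16a - 8b + 4c - 2d + e = -76
  a - b + c - d + e = -1
  a + b + c + d + e = 5
  16a + 8b + 4c + 2d + e = -4
Solving the system yields a = -4, b = 5, c = 6, d = -2, e = 0.
So p(x) = -4x^4 + 5x^3 + 6x^2 - 2x.
Then p(0) = 0.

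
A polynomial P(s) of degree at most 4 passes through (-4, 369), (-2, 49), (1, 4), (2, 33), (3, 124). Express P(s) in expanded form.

Using the Lagrange interpolation formula with nodes -4, -2, 1, 2, 3:
  L_0(s) = (s + 2)(s - 1)(s - 2)(s - 3) / 420
  L_1(s) = (s + 4)(s - 1)(s - 2)(s - 3) / -120
  L_2(s) = (s + 4)(s + 2)(s - 2)(s - 3) / 30
  L_3(s) = (s + 4)(s + 2)(s - 1)(s - 3) / -24
  L_4(s) = (s + 4)(s + 2)(s - 1)(s - 2) / 70
Then P(s) = 369·L_0(s) + 49·L_1(s) + 4·L_2(s) + 33·L_3(s) + 124·L_4(s).
Expanding and collecting terms gives P(s) = s^4 + 6s^2 - 4s + 1.
Check: P(2) = 33. ✓

P(s) = s^4 + 6s^2 - 4s + 1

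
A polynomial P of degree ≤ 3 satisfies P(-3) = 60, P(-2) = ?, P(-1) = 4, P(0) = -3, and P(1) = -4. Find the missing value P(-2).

On equispaced nodes a degree-3 polynomial has vanishing fourth forward difference, so
  P(-3) - 4·P(-2) + 6·P(-1) - 4·P(0) + P(1) = 0.
Substituting the known values and solving for P(-2):
  -4·P(-2) = -92
  P(-2) = 23.

23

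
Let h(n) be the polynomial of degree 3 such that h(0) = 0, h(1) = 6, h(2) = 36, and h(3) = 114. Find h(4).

Write h(n) = an^3 + bn^2 + cn + d. Substituting each data point gives a linear system:
  d = 0
  a + b + c + d = 6
  8a + 4b + 2c + d = 36
  27a + 9b + 3c + d = 114
Solving the system yields a = 4, b = 0, c = 2, d = 0.
So h(n) = 4n^3 + 2n.
Then h(4) = 264.

264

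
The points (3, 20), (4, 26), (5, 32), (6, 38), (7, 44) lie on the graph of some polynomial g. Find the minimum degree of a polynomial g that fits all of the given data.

Forward differences of the values at s = 3, 4, 5, 6, 7:
  g  : 20  26  32  38  44
  Δ  : 6  6  6  6
  Δ^2: 0  0  0
  Δ^3: 0  0
  Δ^4: 0
The first differences are constant (6) and nonzero, while all higher differences vanish, so the minimal degree is 1.

1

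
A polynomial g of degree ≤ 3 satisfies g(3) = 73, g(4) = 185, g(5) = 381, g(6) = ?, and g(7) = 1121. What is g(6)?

The 4 known points determine the degree-3 polynomial uniquely.
Write g(t) = at^3 + bt^2 + ct + d. Substituting each data point gives a linear system:
  27a + 9b + 3c + d = 73
  64a + 16b + 4c + d = 185
  125a + 25b + 5c + d = 381
  343a + 49b + 7c + d = 1121
Solving the system yields a = 4, b = -6, c = 6, d = 1.
So g(t) = 4t^3 - 6t^2 + 6t + 1.
Then g(6) = 685.

685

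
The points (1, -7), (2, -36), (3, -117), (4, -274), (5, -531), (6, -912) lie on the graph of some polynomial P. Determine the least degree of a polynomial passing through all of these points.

3

Forward differences of the values at s = 1, 2, 3, 4, 5, 6:
  P  : -7  -36  -117  -274  -531  -912
  Δ  : -29  -81  -157  -257  -381
  Δ^2: -52  -76  -100  -124
  Δ^3: -24  -24  -24
  Δ^4: 0  0
  Δ^5: 0
The third differences are constant (-24) and nonzero, while all higher differences vanish, so the minimal degree is 3.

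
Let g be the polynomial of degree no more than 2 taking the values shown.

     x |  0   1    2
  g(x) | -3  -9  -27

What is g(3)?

Write g(x) = ax^2 + bx + c. Substituting each data point gives a linear system:
  c = -3
  a + b + c = -9
  4a + 2b + c = -27
Solving the system yields a = -6, b = 0, c = -3.
So g(x) = -6x² - 3.
Then g(3) = -57.

-57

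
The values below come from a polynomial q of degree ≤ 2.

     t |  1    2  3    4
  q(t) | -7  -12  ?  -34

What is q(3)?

-21

The 3 known points determine the degree-2 polynomial uniquely.
Write q(t) = at^2 + bt + c. Substituting each data point gives a linear system:
  a + b + c = -7
  4a + 2b + c = -12
  16a + 4b + c = -34
Solving the system yields a = -2, b = 1, c = -6.
So q(t) = -2t² + t - 6.
Then q(3) = -21.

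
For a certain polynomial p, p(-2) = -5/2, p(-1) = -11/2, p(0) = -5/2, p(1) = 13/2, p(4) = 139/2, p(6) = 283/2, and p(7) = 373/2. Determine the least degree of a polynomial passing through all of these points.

Divided differences on the nodes -2, -1, 0, 1, 4, 6, 7:
  order 0: -5/2  -11/2  -5/2  13/2  139/2  283/2  373/2
  order 1: -3  3  9  21  36  45
  order 2: 3  3  3  3  3
  order 3: 0  0  0  0
  order 4: 0  0  0
  order 5: 0  0
  order 6: 0
The order-2 divided differences are all 3 (nonzero) and every higher order vanishes, so the data lies on a polynomial of degree exactly 2.

2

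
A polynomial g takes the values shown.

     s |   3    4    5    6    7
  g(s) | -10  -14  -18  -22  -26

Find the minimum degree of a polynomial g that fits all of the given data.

Forward differences of the values at s = 3, 4, 5, 6, 7:
  g  : -10  -14  -18  -22  -26
  Δ  : -4  -4  -4  -4
  Δ^2: 0  0  0
  Δ^3: 0  0
  Δ^4: 0
The first differences are constant (-4) and nonzero, while all higher differences vanish, so the minimal degree is 1.

1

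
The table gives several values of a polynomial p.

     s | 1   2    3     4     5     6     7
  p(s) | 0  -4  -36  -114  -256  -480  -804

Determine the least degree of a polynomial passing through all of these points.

Forward differences of the values at s = 1, 2, 3, 4, 5, 6, 7:
  p  : 0  -4  -36  -114  -256  -480  -804
  Δ  : -4  -32  -78  -142  -224  -324
  Δ^2: -28  -46  -64  -82  -100
  Δ^3: -18  -18  -18  -18
  Δ^4: 0  0  0
  Δ^5: 0  0
  Δ^6: 0
The third differences are constant (-18) and nonzero, while all higher differences vanish, so the minimal degree is 3.

3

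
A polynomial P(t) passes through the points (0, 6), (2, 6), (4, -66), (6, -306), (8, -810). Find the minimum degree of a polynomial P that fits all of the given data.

3

Forward differences of the values at t = 0, 2, 4, 6, 8:
  P  : 6  6  -66  -306  -810
  Δ  : 0  -72  -240  -504
  Δ^2: -72  -168  -264
  Δ^3: -96  -96
  Δ^4: 0
The third differences are constant (-96) and nonzero, while all higher differences vanish, so the minimal degree is 3.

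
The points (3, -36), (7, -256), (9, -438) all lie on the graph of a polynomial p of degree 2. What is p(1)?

Write p(t) = at^2 + bt + c. Substituting each data point gives a linear system:
  9a + 3b + c = -36
  49a + 7b + c = -256
  81a + 9b + c = -438
Solving the system yields a = -6, b = 5, c = 3.
So p(t) = -6t^2 + 5t + 3.
Then p(1) = 2.

2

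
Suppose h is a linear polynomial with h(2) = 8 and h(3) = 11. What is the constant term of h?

2

Write h(s) = as + b. Substituting each data point gives a linear system:
  2a + b = 8
  3a + b = 11
Solving the system yields a = 3, b = 2.
So h(s) = 3s + 2.
The constant term is 2.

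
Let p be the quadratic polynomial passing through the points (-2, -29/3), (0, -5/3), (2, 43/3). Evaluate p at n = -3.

-32/3

Forward differences of the values at n = -2, 0, 2:
  p  : -29/3  -5/3  43/3
  Δ  : 8  16
  Δ^2: 8
The second differences are constant, confirming degree 2.
Interpolating (Newton forward form) and evaluating at n = -3 gives p(-3) = -32/3.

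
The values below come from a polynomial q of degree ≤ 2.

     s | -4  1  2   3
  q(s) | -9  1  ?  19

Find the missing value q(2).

The 3 known points determine the degree-2 polynomial uniquely.
Write q(s) = as^2 + bs + c. Substituting each data point gives a linear system:
  16a - 4b + c = -9
  a + b + c = 1
  9a + 3b + c = 19
Solving the system yields a = 1, b = 5, c = -5.
So q(s) = s² + 5s - 5.
Then q(2) = 9.

9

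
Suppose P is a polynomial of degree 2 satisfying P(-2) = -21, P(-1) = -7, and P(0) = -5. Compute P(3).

Forward differences of the values at t = -2, -1, 0:
  P  : -21  -7  -5
  Δ  : 14  2
  Δ^2: -12
The second differences are constant, confirming degree 2.
Interpolating (Newton forward form) and evaluating at t = 3 gives P(3) = -71.

-71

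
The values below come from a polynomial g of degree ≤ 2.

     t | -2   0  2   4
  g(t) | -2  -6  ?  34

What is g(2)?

6

On equispaced nodes a degree-2 polynomial has vanishing third forward difference, so
  - g(-2) + 3·g(0) - 3·g(2) + g(4) = 0.
Substituting the known values and solving for g(2):
  -3·g(2) = -18
  g(2) = 6.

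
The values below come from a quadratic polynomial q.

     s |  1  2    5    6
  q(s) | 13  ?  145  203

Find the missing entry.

31

The 3 known points determine the degree-2 polynomial uniquely.
Write q(s) = as^2 + bs + c. Substituting each data point gives a linear system:
  a + b + c = 13
  25a + 5b + c = 145
  36a + 6b + c = 203
Solving the system yields a = 5, b = 3, c = 5.
So q(s) = 5s^2 + 3s + 5.
Then q(2) = 31.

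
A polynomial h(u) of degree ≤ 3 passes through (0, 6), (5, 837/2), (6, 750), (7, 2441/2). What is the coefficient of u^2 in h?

Write h(u) = au^3 + bu^2 + cu + d. Substituting each data point gives a linear system:
  d = 6
  125a + 25b + 5c + d = 837/2
  216a + 36b + 6c + d = 750
  343a + 49b + 7c + d = 2441/2
Solving the system yields a = 4, b = -5/2, c = -5, d = 6.
So h(u) = 4u³ - (5/2)u² - 5u + 6.
The coefficient of u^2 is -5/2.

-5/2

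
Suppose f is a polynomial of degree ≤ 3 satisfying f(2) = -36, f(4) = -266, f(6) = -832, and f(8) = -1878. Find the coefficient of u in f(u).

Write f(u) = au^3 + bu^2 + cu + d. Substituting each data point gives a linear system:
  8a + 4b + 2c + d = -36
  64a + 16b + 4c + d = -266
  216a + 36b + 6c + d = -832
  512a + 64b + 8c + d = -1878
Solving the system yields a = -3, b = -6, c = 5, d = 2.
So f(u) = -3u^3 - 6u^2 + 5u + 2.
The coefficient of u is 5.

5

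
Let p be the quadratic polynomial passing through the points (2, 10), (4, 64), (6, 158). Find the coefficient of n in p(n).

-3

Write p(n) = an^2 + bn + c. Substituting each data point gives a linear system:
  4a + 2b + c = 10
  16a + 4b + c = 64
  36a + 6b + c = 158
Solving the system yields a = 5, b = -3, c = -4.
So p(n) = 5n^2 - 3n - 4.
The coefficient of n is -3.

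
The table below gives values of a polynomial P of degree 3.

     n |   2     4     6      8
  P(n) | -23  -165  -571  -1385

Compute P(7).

-918

Write P(n) = an^3 + bn^2 + cn + d. Substituting each data point gives a linear system:
  8a + 4b + 2c + d = -23
  64a + 16b + 4c + d = -165
  216a + 36b + 6c + d = -571
  512a + 64b + 8c + d = -1385
Solving the system yields a = -3, b = 3, c = -5, d = -1.
So P(n) = -3n^3 + 3n^2 - 5n - 1.
Then P(7) = -918.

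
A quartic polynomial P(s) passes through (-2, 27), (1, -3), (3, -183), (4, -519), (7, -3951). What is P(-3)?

Write P(s) = as^4 + bs^3 + cs^2 + ds + e. Substituting each data point gives a linear system:
  16a - 8b + 4c - 2d + e = 27
  a + b + c + d + e = -3
  81a + 27b + 9c + 3d + e = -183
  256a + 64b + 16c + 4d + e = -519
  2401a + 343b + 49c + 7d + e = -3951
Solving the system yields a = -1, b = -5, c = 3, d = 3, e = -3.
So P(s) = -s^4 - 5s^3 + 3s^2 + 3s - 3.
Then P(-3) = 69.

69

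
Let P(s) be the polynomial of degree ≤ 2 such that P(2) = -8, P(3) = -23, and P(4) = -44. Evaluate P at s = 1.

1

Write P(s) = as^2 + bs + c. Substituting each data point gives a linear system:
  4a + 2b + c = -8
  9a + 3b + c = -23
  16a + 4b + c = -44
Solving the system yields a = -3, b = 0, c = 4.
So P(s) = -3s^2 + 4.
Then P(1) = 1.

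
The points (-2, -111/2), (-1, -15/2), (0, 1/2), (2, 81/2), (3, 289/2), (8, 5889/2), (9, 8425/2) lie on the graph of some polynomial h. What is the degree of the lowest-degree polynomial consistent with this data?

3

Divided differences on the nodes -2, -1, 0, 2, 3, 8, 9:
  order 0: -111/2  -15/2  1/2  81/2  289/2  5889/2  8425/2
  order 1: 48  8  20  104  560  1268
  order 2: -20  4  28  76  118
  order 3: 6  6  6  6
  order 4: 0  0  0
  order 5: 0  0
  order 6: 0
The order-3 divided differences are all 6 (nonzero) and every higher order vanishes, so the data lies on a polynomial of degree exactly 3.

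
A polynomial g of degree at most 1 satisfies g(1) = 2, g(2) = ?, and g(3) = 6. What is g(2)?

On equispaced nodes a degree-1 polynomial has vanishing second forward difference, so
  g(1) - 2·g(2) + g(3) = 0.
Substituting the known values and solving for g(2):
  -2·g(2) = -8
  g(2) = 4.

4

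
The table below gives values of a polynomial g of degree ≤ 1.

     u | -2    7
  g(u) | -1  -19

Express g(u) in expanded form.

g(u) = -2u - 5

Write g(u) = au + b. Substituting each data point gives a linear system:
  -2a + b = -1
  7a + b = -19
Solving the system yields a = -2, b = -5.
So g(u) = -2u - 5.
Check: g(7) = -19. ✓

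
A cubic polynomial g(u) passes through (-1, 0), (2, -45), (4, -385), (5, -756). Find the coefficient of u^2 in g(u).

-1

Write g(u) = au^3 + bu^2 + cu + d. Substituting each data point gives a linear system:
  -a + b - c + d = 0
  8a + 4b + 2c + d = -45
  64a + 16b + 4c + d = -385
  125a + 25b + 5c + d = -756
Solving the system yields a = -6, b = -1, c = 4, d = -1.
So g(u) = -6u^3 - u^2 + 4u - 1.
The coefficient of u^2 is -1.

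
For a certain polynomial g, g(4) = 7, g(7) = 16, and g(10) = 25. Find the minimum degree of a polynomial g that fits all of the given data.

Forward differences of the values at n = 4, 7, 10:
  g  : 7  16  25
  Δ  : 9  9
  Δ^2: 0
The first differences are constant (9) and nonzero, while all higher differences vanish, so the minimal degree is 1.

1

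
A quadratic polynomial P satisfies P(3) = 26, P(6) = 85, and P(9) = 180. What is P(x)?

P(x) = 2x^2 + (5/3)x + 3

Write P(x) = ax^2 + bx + c. Substituting each data point gives a linear system:
  9a + 3b + c = 26
  36a + 6b + c = 85
  81a + 9b + c = 180
Solving the system yields a = 2, b = 5/3, c = 3.
So P(x) = 2x^2 + (5/3)x + 3.
Check: P(3) = 26. ✓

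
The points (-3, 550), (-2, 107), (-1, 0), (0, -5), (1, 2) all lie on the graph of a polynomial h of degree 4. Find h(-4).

1707

Forward differences of the values at x = -3, -2, -1, 0, 1:
  h  : 550  107  0  -5  2
  Δ  : -443  -107  -5  7
  Δ^2: 336  102  12
  Δ^3: -234  -90
  Δ^4: 144
The fourth differences are constant, confirming degree 4.
Interpolating (Newton forward form) and evaluating at x = -4 gives h(-4) = 1707.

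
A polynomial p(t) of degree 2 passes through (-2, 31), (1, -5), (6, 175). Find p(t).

Using the Lagrange interpolation formula with nodes -2, 1, 6:
  L_0(t) = (t - 1)(t - 6) / 24
  L_1(t) = (t + 2)(t - 6) / -15
  L_2(t) = (t + 2)(t - 1) / 40
Then p(t) = 31·L_0(t) - 5·L_1(t) + 175·L_2(t).
Expanding and collecting terms gives p(t) = 6t^2 - 6t - 5.
Check: p(1) = -5. ✓

p(t) = 6t^2 - 6t - 5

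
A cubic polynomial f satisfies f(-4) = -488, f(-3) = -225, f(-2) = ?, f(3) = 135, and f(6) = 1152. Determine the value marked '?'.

-80

The 4 known points determine the degree-3 polynomial uniquely.
Write f(n) = an^3 + bn^2 + cn + d. Substituting each data point gives a linear system:
  -64a + 16b - 4c + d = -488
  -27a + 9b - 3c + d = -225
  27a + 9b + 3c + d = 135
  216a + 36b + 6c + d = 1152
Solving the system yields a = 6, b = -5, c = 6, d = 0.
So f(n) = 6n³ - 5n² + 6n.
Then f(-2) = -80.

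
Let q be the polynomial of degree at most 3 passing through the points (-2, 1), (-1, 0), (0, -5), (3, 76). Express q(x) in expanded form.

Write q(x) = ax^3 + bx^2 + cx + d. Substituting each data point gives a linear system:
  -8a + 4b - 2c + d = 1
  -a + b - c + d = 0
  d = -5
  27a + 9b + 3c + d = 76
Solving the system yields a = 2, b = 4, c = -3, d = -5.
So q(x) = 2x³ + 4x² - 3x - 5.
Check: q(0) = -5. ✓

q(x) = 2x^3 + 4x^2 - 3x - 5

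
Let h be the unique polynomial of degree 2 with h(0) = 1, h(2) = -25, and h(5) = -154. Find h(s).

Using the Lagrange interpolation formula with nodes 0, 2, 5:
  L_0(s) = (s - 2)(s - 5) / 10
  L_1(s) = s(s - 5) / -6
  L_2(s) = s(s - 2) / 15
Then h(s) = 1·L_0(s) - 25·L_1(s) - 154·L_2(s).
Expanding and collecting terms gives h(s) = -6s² - s + 1.
Check: h(2) = -25. ✓

h(s) = -6s^2 - s + 1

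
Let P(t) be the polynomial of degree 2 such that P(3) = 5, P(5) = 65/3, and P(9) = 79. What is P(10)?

Write P(t) = at^2 + bt + c. Substituting each data point gives a linear system:
  9a + 3b + c = 5
  25a + 5b + c = 65/3
  81a + 9b + c = 79
Solving the system yields a = 1, b = 1/3, c = -5.
So P(t) = t^2 + (1/3)t - 5.
Then P(10) = 295/3.

295/3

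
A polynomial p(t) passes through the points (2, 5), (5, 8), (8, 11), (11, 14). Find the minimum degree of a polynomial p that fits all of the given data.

1

Forward differences of the values at t = 2, 5, 8, 11:
  p  : 5  8  11  14
  Δ  : 3  3  3
  Δ^2: 0  0
  Δ^3: 0
The first differences are constant (3) and nonzero, while all higher differences vanish, so the minimal degree is 1.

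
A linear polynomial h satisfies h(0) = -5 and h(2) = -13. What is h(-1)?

-1

Using the Lagrange interpolation formula with nodes 0, 2:
  L_0(t) = (t - 2) / -2
  L_1(t) = t / 2
Then h(t) = -5·L_0(t) - 13·L_1(t).
Expanding and collecting terms gives h(t) = -4t - 5.
Evaluating at t = -1: h(-1) = -1.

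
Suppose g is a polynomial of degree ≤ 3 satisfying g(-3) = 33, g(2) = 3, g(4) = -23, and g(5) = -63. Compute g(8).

-363

Write g(n) = an^3 + bn^2 + cn + d. Substituting each data point gives a linear system:
  -27a + 9b - 3c + d = 33
  8a + 4b + 2c + d = 3
  64a + 16b + 4c + d = -23
  125a + 25b + 5c + d = -63
Solving the system yields a = -1, b = 2, c = 3, d = -3.
So g(n) = -n³ + 2n² + 3n - 3.
Then g(8) = -363.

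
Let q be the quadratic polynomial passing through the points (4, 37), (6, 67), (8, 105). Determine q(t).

q(t) = t^2 + 5t + 1

Write q(t) = at^2 + bt + c. Substituting each data point gives a linear system:
  16a + 4b + c = 37
  36a + 6b + c = 67
  64a + 8b + c = 105
Solving the system yields a = 1, b = 5, c = 1.
So q(t) = t² + 5t + 1.
Check: q(6) = 67. ✓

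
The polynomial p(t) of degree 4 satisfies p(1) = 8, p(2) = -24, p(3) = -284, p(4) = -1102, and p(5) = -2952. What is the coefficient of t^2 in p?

6

Write p(t) = at^4 + bt^3 + ct^2 + dt + e. Substituting each data point gives a linear system:
  a + b + c + d + e = 8
  16a + 8b + 4c + 2d + e = -24
  81a + 27b + 9c + 3d + e = -284
  256a + 64b + 16c + 4d + e = -1102
  625a + 125b + 25c + 5d + e = -2952
Solving the system yields a = -6, b = 5, c = 6, d = 5, e = -2.
So p(t) = -6t⁴ + 5t³ + 6t² + 5t - 2.
The coefficient of t^2 is 6.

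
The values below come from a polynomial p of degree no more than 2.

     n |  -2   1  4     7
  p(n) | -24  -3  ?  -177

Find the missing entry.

-54

The 3 known points determine the degree-2 polynomial uniquely.
Write p(n) = an^2 + bn + c. Substituting each data point gives a linear system:
  4a - 2b + c = -24
  a + b + c = -3
  49a + 7b + c = -177
Solving the system yields a = -4, b = 3, c = -2.
So p(n) = -4n^2 + 3n - 2.
Then p(4) = -54.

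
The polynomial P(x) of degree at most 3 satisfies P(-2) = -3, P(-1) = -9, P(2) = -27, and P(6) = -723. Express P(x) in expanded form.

Write P(x) = ax^3 + bx^2 + cx + d. Substituting each data point gives a linear system:
  -8a + 4b - 2c + d = -3
  -a + b - c + d = -9
  8a + 4b + 2c + d = -27
  216a + 36b + 6c + d = -723
Solving the system yields a = -3, b = -3, c = 6, d = -3.
So P(x) = -3x³ - 3x² + 6x - 3.
Check: P(2) = -27. ✓

P(x) = -3x^3 - 3x^2 + 6x - 3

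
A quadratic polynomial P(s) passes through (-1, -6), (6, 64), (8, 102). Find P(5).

48

Using the Lagrange interpolation formula with nodes -1, 6, 8:
  L_0(s) = (s - 6)(s - 8) / 63
  L_1(s) = (s + 1)(s - 8) / -14
  L_2(s) = (s + 1)(s - 6) / 18
Then P(s) = -6·L_0(s) + 64·L_1(s) + 102·L_2(s).
Expanding and collecting terms gives P(s) = s^2 + 5s - 2.
Evaluating at s = 5: P(5) = 48.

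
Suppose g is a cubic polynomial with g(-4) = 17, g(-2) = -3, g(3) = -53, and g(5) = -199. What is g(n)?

g(n) = -n^3 - 3n^2 + 1

Write g(n) = an^3 + bn^2 + cn + d. Substituting each data point gives a linear system:
  -64a + 16b - 4c + d = 17
  -8a + 4b - 2c + d = -3
  27a + 9b + 3c + d = -53
  125a + 25b + 5c + d = -199
Solving the system yields a = -1, b = -3, c = 0, d = 1.
So g(n) = -n^3 - 3n^2 + 1.
Check: g(-2) = -3. ✓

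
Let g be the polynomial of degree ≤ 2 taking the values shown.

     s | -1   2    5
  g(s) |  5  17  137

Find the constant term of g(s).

Write g(s) = as^2 + bs + c. Substituting each data point gives a linear system:
  a - b + c = 5
  4a + 2b + c = 17
  25a + 5b + c = 137
Solving the system yields a = 6, b = -2, c = -3.
So g(s) = 6s^2 - 2s - 3.
The constant term is -3.

-3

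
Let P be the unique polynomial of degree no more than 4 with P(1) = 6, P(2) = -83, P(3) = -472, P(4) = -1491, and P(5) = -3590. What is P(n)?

P(n) = -5n^4 - 5n^3 + 5n^2 + 6n + 5

Write P(n) = an^4 + bn^3 + cn^2 + dn + e. Substituting each data point gives a linear system:
  a + b + c + d + e = 6
  16a + 8b + 4c + 2d + e = -83
  81a + 27b + 9c + 3d + e = -472
  256a + 64b + 16c + 4d + e = -1491
  625a + 125b + 25c + 5d + e = -3590
Solving the system yields a = -5, b = -5, c = 5, d = 6, e = 5.
So P(n) = -5n^4 - 5n^3 + 5n^2 + 6n + 5.
Check: P(2) = -83. ✓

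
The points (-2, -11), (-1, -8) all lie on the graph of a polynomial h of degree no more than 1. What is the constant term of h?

Write h(n) = an + b. Substituting each data point gives a linear system:
  -2a + b = -11
  -a + b = -8
Solving the system yields a = 3, b = -5.
So h(n) = 3n - 5.
The constant term is -5.

-5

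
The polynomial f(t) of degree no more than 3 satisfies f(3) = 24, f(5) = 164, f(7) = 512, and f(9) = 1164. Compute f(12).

Using the Lagrange interpolation formula with nodes 3, 5, 7, 9:
  L_0(t) = (t - 5)(t - 7)(t - 9) / -48
  L_1(t) = (t - 3)(t - 7)(t - 9) / 16
  L_2(t) = (t - 3)(t - 5)(t - 9) / -16
  L_3(t) = (t - 3)(t - 5)(t - 7) / 48
Then f(t) = 24·L_0(t) + 164·L_1(t) + 512·L_2(t) + 1164·L_3(t).
Expanding and collecting terms gives f(t) = 2t³ - 4t² + 4t - 6.
Evaluating at t = 12: f(12) = 2922.

2922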